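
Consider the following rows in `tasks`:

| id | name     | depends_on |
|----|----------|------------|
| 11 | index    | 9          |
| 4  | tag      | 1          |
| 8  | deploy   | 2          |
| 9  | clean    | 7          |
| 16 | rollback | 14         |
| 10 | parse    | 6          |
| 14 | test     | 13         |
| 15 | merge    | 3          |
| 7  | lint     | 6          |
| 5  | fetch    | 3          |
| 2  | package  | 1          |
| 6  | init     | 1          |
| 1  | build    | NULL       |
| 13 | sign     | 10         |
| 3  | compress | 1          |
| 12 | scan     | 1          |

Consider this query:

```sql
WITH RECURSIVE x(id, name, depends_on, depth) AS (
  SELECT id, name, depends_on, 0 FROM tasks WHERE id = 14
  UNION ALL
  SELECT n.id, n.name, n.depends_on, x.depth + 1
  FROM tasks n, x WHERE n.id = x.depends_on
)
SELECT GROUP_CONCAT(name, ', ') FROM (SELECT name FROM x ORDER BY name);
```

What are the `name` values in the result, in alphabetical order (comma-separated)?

build, init, parse, sign, test

Base: id=14 (test), depends_on=13, depth 0.
Iteration 1: join on id=13 -> sign (id 13, depends_on=10, depth 1).
Iteration 2: join on id=10 -> parse (id 10, depends_on=6, depth 2).
Iteration 3: join on id=6 -> init (id 6, depends_on=1, depth 3).
Iteration 4: join on id=1 -> build (id 1, depends_on=NULL, depth 4).
Iteration 5: depends_on is NULL; no match; recursion stops.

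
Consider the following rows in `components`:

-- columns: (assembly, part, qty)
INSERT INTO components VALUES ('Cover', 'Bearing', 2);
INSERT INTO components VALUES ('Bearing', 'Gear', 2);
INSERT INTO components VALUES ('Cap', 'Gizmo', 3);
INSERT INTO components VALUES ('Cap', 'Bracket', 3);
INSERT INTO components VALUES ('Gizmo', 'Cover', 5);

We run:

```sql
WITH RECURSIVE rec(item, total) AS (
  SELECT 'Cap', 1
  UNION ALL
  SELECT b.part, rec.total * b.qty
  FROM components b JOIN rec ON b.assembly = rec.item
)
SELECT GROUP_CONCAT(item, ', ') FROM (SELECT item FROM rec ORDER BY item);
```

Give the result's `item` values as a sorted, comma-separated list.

Base: (Cap, total=1).
Iteration 1: components of {Cap} -> Bracket = 1*3 = 3, Gizmo = 1*3 = 3.
Iteration 2: components of {Bracket,Gizmo} -> Cover = 3*5 = 15.
Iteration 3: components of {Cover} -> Bearing = 15*2 = 30.
Iteration 4: components of {Bearing} -> Gear = 30*2 = 60.
Iteration 5: no further components; recursion stops.

Bearing, Bracket, Cap, Cover, Gear, Gizmo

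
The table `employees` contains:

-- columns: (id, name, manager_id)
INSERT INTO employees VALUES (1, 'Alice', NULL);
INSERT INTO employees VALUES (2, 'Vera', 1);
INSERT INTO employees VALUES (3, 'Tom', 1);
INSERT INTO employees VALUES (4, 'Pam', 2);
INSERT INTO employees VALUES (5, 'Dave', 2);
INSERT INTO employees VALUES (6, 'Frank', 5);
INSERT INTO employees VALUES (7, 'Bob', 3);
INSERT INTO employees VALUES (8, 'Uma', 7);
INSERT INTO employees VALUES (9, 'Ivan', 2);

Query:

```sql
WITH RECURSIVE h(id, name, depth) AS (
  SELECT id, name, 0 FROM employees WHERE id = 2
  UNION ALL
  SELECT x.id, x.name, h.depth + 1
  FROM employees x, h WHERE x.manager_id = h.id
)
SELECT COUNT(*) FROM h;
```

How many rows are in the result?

Base: id=2 (Vera) at depth 0.
Iteration 1: rows with manager_id in {2} -> Pam (id 4, depth 1), Dave (id 5, depth 1), Ivan (id 9, depth 1).
Iteration 2: rows with manager_id in {4,5,9} -> Frank (id 6, depth 2).
Iteration 3: no rows with manager_id in {6}; recursion stops.
Total rows emitted: 5.

5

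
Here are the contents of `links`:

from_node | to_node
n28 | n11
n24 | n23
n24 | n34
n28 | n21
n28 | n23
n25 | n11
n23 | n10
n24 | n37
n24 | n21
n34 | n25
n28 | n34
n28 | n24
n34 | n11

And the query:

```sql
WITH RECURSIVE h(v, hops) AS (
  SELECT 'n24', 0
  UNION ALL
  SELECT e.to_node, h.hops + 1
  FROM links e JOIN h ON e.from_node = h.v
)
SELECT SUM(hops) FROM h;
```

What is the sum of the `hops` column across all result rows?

Base: (n24, hops=0).
Iteration 1: edges from {n24} -> (n21, hops=1), (n23, hops=1), (n34, hops=1), (n37, hops=1).
Iteration 2: edges from {n21,n23,n34,n37} -> (n10, hops=2), (n11, hops=2), (n25, hops=2).
Iteration 3: edges from {n10,n11,n25} -> (n11, hops=3).
Iteration 4: no outgoing edges from {n11}; recursion stops.
SUM(hops) = 0 + 1 + 1 + 1 + 1 + 2 + 2 + 2 + 3 = 13.

13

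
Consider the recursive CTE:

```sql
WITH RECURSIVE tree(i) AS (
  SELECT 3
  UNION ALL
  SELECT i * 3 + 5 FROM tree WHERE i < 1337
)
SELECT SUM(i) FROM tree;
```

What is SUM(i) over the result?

5994

Base: i=3.
Iteration 1: 3 < 1337 holds -> i = 3 * 3 + 5 = 14.
Iteration 2: 14 < 1337 holds -> i = 14 * 3 + 5 = 47.
Iteration 3: 47 < 1337 holds -> i = 47 * 3 + 5 = 146.
Iteration 4: 146 < 1337 holds -> i = 146 * 3 + 5 = 443.
Iteration 5: 443 < 1337 holds -> i = 443 * 3 + 5 = 1334.
Iteration 6: 1334 < 1337 holds -> i = 1334 * 3 + 5 = 4007.
Iteration 7: 4007 < 1337 fails; recursion stops.
SUM(i) = 3 + 14 + 47 + 146 + 443 + 1334 + 4007 = 5994.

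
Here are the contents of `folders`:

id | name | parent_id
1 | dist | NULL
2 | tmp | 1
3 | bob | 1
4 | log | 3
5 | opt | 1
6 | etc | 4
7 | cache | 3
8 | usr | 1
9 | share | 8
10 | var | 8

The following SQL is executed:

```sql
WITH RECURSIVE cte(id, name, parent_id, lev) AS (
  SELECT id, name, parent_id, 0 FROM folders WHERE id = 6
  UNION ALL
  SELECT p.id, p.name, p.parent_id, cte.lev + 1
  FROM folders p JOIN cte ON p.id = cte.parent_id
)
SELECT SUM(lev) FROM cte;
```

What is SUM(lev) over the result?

Base: id=6 (etc), parent_id=4, lev 0.
Iteration 1: join on id=4 -> log (id 4, parent_id=3, lev 1).
Iteration 2: join on id=3 -> bob (id 3, parent_id=1, lev 2).
Iteration 3: join on id=1 -> dist (id 1, parent_id=NULL, lev 3).
Iteration 4: parent_id is NULL; no match; recursion stops.
SUM(lev) = 0 + 1 + 2 + 3 = 6.

6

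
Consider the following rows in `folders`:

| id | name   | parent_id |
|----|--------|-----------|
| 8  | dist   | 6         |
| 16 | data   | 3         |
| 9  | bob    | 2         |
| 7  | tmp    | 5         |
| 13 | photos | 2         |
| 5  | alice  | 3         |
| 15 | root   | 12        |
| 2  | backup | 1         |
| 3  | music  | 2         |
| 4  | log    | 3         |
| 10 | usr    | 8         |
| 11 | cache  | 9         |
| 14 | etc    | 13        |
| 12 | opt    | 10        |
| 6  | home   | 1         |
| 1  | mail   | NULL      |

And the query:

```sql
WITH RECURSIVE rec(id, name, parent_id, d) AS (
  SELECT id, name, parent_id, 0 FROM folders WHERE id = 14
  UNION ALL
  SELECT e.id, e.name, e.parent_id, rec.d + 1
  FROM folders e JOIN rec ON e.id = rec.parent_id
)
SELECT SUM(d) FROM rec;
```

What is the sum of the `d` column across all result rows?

Base: id=14 (etc), parent_id=13, d 0.
Iteration 1: join on id=13 -> photos (id 13, parent_id=2, d 1).
Iteration 2: join on id=2 -> backup (id 2, parent_id=1, d 2).
Iteration 3: join on id=1 -> mail (id 1, parent_id=NULL, d 3).
Iteration 4: parent_id is NULL; no match; recursion stops.
SUM(d) = 0 + 1 + 2 + 3 = 6.

6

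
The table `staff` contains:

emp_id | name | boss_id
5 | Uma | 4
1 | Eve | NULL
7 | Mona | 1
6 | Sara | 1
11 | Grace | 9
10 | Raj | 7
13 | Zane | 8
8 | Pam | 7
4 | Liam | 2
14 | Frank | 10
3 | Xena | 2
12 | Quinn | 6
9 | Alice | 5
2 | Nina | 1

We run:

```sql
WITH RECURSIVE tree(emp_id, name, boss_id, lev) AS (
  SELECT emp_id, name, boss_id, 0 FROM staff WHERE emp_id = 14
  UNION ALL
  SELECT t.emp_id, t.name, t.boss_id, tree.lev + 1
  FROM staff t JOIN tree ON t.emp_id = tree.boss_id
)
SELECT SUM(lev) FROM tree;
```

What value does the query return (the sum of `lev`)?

Base: emp_id=14 (Frank), boss_id=10, lev 0.
Iteration 1: join on emp_id=10 -> Raj (id 10, boss_id=7, lev 1).
Iteration 2: join on emp_id=7 -> Mona (id 7, boss_id=1, lev 2).
Iteration 3: join on emp_id=1 -> Eve (id 1, boss_id=NULL, lev 3).
Iteration 4: boss_id is NULL; no match; recursion stops.
SUM(lev) = 0 + 1 + 2 + 3 = 6.

6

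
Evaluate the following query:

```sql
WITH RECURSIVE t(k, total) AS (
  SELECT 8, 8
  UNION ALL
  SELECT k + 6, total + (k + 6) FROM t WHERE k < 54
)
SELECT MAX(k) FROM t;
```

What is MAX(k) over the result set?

Base: k=8, total=8.
Iteration 1: 8 < 54 holds -> k = 8 + 6 = 14, total = 8 + 14 = 22.
Iteration 2: 14 < 54 holds -> k = 14 + 6 = 20, total = 22 + 20 = 42.
Iteration 3: 20 < 54 holds -> k = 20 + 6 = 26, total = 42 + 26 = 68.
Iteration 4: 26 < 54 holds -> k = 26 + 6 = 32, total = 68 + 32 = 100.
Iteration 5: 32 < 54 holds -> k = 32 + 6 = 38, total = 100 + 38 = 138.
Iteration 6: 38 < 54 holds -> k = 38 + 6 = 44, total = 138 + 44 = 182.
Iteration 7: 44 < 54 holds -> k = 44 + 6 = 50, total = 182 + 50 = 232.
Iteration 8: 50 < 54 holds -> k = 50 + 6 = 56, total = 232 + 56 = 288.
Iteration 9: 56 < 54 fails; recursion stops.
k values: 8, 14, 20, 26, 32, 38, 44, 50, 56; the maximum is 56.

56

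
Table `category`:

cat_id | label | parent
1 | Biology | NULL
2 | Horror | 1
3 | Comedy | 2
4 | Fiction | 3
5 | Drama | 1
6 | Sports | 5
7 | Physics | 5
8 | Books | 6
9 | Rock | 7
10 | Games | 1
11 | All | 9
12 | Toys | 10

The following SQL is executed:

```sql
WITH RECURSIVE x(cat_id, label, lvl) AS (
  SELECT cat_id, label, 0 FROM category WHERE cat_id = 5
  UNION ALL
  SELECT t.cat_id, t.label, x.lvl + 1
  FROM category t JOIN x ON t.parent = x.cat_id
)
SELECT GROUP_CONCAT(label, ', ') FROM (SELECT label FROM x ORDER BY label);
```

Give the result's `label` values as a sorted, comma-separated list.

Base: cat_id=5 (Drama) at lvl 0.
Iteration 1: rows with parent in {5} -> Sports (id 6, lvl 1), Physics (id 7, lvl 1).
Iteration 2: rows with parent in {6,7} -> Books (id 8, lvl 2), Rock (id 9, lvl 2).
Iteration 3: rows with parent in {8,9} -> All (id 11, lvl 3).
Iteration 4: no rows with parent in {11}; recursion stops.

All, Books, Drama, Physics, Rock, Sports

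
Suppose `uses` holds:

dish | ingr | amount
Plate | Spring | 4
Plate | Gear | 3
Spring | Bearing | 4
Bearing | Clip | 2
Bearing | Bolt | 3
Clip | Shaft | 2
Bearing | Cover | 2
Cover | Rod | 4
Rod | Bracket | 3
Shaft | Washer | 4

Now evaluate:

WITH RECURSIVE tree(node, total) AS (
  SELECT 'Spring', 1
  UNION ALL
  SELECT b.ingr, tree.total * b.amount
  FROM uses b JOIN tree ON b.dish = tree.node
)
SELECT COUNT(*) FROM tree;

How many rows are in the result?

9

Base: (Spring, total=1).
Iteration 1: components of {Spring} -> Bearing = 1*4 = 4.
Iteration 2: components of {Bearing} -> Bolt = 4*3 = 12, Clip = 4*2 = 8, Cover = 4*2 = 8.
Iteration 3: components of {Bolt,Clip,Cover} -> Rod = 8*4 = 32, Shaft = 8*2 = 16.
Iteration 4: components of {Rod,Shaft} -> Bracket = 32*3 = 96, Washer = 16*4 = 64.
Iteration 5: no further components; recursion stops.
Total rows emitted: 9.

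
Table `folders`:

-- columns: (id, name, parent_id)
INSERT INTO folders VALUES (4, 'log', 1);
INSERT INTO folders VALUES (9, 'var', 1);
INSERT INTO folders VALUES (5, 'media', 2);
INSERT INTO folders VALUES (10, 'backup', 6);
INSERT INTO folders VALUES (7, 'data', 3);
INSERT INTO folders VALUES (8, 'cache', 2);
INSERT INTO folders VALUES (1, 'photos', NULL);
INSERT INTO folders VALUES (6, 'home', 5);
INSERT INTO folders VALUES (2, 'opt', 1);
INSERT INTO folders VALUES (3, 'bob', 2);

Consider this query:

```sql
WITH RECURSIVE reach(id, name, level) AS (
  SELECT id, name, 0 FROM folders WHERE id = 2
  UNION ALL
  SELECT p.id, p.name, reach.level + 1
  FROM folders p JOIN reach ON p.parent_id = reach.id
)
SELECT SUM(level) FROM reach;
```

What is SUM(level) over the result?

Base: id=2 (opt) at level 0.
Iteration 1: rows with parent_id in {2} -> bob (id 3, level 1), media (id 5, level 1), cache (id 8, level 1).
Iteration 2: rows with parent_id in {3,5,8} -> home (id 6, level 2), data (id 7, level 2).
Iteration 3: rows with parent_id in {6,7} -> backup (id 10, level 3).
Iteration 4: no rows with parent_id in {10}; recursion stops.
SUM(level) = 0 + 1 + 1 + 1 + 2 + 2 + 3 = 10.

10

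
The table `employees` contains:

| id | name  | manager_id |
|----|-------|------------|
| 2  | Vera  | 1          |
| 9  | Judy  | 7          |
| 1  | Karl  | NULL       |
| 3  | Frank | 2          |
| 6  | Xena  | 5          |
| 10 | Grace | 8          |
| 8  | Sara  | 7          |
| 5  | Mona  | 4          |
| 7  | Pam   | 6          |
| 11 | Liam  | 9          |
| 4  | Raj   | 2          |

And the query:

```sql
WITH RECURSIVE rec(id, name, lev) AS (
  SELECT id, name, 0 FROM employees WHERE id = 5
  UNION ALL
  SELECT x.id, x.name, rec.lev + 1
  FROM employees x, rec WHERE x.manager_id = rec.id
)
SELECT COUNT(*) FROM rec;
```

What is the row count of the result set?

Base: id=5 (Mona) at lev 0.
Iteration 1: rows with manager_id in {5} -> Xena (id 6, lev 1).
Iteration 2: rows with manager_id in {6} -> Pam (id 7, lev 2).
Iteration 3: rows with manager_id in {7} -> Sara (id 8, lev 3), Judy (id 9, lev 3).
Iteration 4: rows with manager_id in {8,9} -> Grace (id 10, lev 4), Liam (id 11, lev 4).
Iteration 5: no rows with manager_id in {10,11}; recursion stops.
Total rows emitted: 7.

7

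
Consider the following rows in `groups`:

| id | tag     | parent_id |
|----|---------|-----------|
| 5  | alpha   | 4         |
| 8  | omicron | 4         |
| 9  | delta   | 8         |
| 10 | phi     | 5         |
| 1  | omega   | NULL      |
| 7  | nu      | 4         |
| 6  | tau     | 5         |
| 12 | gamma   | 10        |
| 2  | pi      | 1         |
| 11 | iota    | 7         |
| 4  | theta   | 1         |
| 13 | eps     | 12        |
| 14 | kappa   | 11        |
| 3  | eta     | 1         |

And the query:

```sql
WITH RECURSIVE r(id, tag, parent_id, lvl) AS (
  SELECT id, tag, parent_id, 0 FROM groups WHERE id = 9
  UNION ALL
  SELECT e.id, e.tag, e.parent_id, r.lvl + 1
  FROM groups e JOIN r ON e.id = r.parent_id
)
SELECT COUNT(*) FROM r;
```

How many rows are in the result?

4

Base: id=9 (delta), parent_id=8, lvl 0.
Iteration 1: join on id=8 -> omicron (id 8, parent_id=4, lvl 1).
Iteration 2: join on id=4 -> theta (id 4, parent_id=1, lvl 2).
Iteration 3: join on id=1 -> omega (id 1, parent_id=NULL, lvl 3).
Iteration 4: parent_id is NULL; no match; recursion stops.
Total rows emitted: 4.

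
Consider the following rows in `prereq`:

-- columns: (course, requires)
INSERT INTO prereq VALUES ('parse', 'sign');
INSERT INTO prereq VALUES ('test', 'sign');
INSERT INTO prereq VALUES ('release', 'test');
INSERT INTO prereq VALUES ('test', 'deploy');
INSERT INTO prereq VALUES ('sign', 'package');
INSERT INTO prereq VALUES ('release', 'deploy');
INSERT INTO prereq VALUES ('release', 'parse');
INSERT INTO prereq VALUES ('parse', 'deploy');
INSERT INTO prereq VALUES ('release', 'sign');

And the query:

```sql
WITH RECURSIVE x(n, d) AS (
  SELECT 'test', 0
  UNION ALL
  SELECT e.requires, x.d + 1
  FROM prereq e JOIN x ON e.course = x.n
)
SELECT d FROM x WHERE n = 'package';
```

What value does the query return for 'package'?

2

Base: (test, d=0).
Iteration 1: edges from {test} -> (deploy, d=1), (sign, d=1).
Iteration 2: edges from {deploy,sign} -> (package, d=2).
Iteration 3: no outgoing edges from {package}; recursion stops.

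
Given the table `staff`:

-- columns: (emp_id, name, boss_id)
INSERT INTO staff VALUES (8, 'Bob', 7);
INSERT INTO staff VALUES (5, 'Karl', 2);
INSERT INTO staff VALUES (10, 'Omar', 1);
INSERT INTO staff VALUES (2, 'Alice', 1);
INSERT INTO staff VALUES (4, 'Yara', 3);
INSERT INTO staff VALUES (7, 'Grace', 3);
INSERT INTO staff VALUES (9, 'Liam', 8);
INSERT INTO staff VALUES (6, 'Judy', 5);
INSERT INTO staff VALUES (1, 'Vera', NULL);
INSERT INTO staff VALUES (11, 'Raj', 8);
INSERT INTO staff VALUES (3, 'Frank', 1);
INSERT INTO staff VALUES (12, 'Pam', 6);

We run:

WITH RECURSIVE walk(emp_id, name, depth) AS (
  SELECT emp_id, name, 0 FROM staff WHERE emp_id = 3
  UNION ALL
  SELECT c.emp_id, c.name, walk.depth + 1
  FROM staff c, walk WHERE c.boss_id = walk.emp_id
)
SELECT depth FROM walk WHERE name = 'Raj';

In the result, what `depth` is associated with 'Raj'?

3

Base: emp_id=3 (Frank) at depth 0.
Iteration 1: rows with boss_id in {3} -> Yara (id 4, depth 1), Grace (id 7, depth 1).
Iteration 2: rows with boss_id in {4,7} -> Bob (id 8, depth 2).
Iteration 3: rows with boss_id in {8} -> Liam (id 9, depth 3), Raj (id 11, depth 3).
Iteration 4: no rows with boss_id in {9,11}; recursion stops.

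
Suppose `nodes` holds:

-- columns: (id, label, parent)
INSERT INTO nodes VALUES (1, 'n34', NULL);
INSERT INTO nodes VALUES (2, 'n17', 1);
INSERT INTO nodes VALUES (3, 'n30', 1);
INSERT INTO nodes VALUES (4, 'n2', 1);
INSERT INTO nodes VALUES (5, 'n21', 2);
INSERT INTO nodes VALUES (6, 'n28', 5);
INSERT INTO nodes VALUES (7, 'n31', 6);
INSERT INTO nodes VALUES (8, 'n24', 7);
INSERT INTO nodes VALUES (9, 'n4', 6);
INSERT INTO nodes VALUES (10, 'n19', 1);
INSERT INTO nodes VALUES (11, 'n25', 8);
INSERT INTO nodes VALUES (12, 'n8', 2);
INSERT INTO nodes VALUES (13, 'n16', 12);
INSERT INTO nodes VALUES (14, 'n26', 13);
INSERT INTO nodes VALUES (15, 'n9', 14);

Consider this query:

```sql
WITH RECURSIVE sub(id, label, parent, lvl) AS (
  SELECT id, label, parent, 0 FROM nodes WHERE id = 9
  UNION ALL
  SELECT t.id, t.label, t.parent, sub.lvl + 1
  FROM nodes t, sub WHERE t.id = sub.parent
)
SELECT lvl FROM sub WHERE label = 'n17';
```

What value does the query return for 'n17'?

Base: id=9 (n4), parent=6, lvl 0.
Iteration 1: join on id=6 -> n28 (id 6, parent=5, lvl 1).
Iteration 2: join on id=5 -> n21 (id 5, parent=2, lvl 2).
Iteration 3: join on id=2 -> n17 (id 2, parent=1, lvl 3).
Iteration 4: join on id=1 -> n34 (id 1, parent=NULL, lvl 4).
Iteration 5: parent is NULL; no match; recursion stops.

3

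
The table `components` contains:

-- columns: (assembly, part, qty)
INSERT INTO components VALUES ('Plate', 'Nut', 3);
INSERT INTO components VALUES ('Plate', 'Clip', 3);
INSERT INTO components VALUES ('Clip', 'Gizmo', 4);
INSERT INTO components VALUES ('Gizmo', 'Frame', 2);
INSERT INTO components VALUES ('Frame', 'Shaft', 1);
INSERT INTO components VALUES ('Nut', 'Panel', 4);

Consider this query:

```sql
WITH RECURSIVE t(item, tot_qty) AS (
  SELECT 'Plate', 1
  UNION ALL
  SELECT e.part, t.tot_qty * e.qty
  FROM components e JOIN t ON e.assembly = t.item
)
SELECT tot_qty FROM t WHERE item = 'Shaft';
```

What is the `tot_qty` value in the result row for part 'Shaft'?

Base: (Plate, tot_qty=1).
Iteration 1: components of {Plate} -> Clip = 1*3 = 3, Nut = 1*3 = 3.
Iteration 2: components of {Clip,Nut} -> Gizmo = 3*4 = 12, Panel = 3*4 = 12.
Iteration 3: components of {Gizmo,Panel} -> Frame = 12*2 = 24.
Iteration 4: components of {Frame} -> Shaft = 24*1 = 24.
Iteration 5: no further components; recursion stops.

24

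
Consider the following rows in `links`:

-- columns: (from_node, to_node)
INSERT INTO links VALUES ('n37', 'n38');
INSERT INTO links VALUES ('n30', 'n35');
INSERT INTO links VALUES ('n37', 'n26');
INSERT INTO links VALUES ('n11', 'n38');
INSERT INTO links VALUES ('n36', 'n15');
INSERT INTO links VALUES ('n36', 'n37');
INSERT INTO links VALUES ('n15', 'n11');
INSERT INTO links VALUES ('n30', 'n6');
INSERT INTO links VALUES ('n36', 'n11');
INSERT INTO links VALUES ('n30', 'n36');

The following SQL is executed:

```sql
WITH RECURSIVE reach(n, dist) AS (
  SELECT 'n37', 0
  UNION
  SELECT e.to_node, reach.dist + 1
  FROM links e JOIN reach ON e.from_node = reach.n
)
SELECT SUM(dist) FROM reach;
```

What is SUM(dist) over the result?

Base: (n37, dist=0).
Iteration 1: edges from {n37} -> (n26, dist=1), (n38, dist=1).
Iteration 2: no outgoing edges from {n26,n38}; recursion stops.
SUM(dist) = 0 + 1 + 1 = 2.

2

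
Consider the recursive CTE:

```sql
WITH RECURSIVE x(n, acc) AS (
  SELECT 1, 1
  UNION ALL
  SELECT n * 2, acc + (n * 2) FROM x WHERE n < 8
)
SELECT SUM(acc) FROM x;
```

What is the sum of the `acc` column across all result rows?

26

Base: n=1, acc=1.
Iteration 1: 1 < 8 holds -> n = 1 * 2 = 2, acc = 1 + 2 = 3.
Iteration 2: 2 < 8 holds -> n = 2 * 2 = 4, acc = 3 + 4 = 7.
Iteration 3: 4 < 8 holds -> n = 4 * 2 = 8, acc = 7 + 8 = 15.
Iteration 4: 8 < 8 fails; recursion stops.
SUM(acc) = 1 + 3 + 7 + 15 = 26.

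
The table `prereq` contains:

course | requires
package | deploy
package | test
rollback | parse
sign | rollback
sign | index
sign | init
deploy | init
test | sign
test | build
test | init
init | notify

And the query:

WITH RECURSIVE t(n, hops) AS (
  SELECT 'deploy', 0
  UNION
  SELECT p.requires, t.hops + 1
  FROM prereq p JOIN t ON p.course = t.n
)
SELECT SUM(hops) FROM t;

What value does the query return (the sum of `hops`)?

Base: (deploy, hops=0).
Iteration 1: edges from {deploy} -> (init, hops=1).
Iteration 2: edges from {init} -> (notify, hops=2).
Iteration 3: no outgoing edges from {notify}; recursion stops.
SUM(hops) = 0 + 1 + 2 = 3.

3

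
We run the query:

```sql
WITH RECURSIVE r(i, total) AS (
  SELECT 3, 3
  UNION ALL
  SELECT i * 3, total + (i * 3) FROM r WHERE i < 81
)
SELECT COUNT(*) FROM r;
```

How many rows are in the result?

Base: i=3, total=3.
Iteration 1: 3 < 81 holds -> i = 3 * 3 = 9, total = 3 + 9 = 12.
Iteration 2: 9 < 81 holds -> i = 9 * 3 = 27, total = 12 + 27 = 39.
Iteration 3: 27 < 81 holds -> i = 27 * 3 = 81, total = 39 + 81 = 120.
Iteration 4: 81 < 81 fails; recursion stops.
Total rows emitted: 4.

4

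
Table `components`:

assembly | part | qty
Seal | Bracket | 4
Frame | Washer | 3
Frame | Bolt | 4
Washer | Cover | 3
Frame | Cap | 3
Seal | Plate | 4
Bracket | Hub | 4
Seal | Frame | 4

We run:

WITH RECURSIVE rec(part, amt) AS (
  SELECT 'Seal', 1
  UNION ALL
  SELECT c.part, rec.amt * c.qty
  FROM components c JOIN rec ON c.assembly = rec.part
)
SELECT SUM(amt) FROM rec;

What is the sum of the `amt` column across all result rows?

Base: (Seal, amt=1).
Iteration 1: components of {Seal} -> Bracket = 1*4 = 4, Frame = 1*4 = 4, Plate = 1*4 = 4.
Iteration 2: components of {Bracket,Frame,Plate} -> Bolt = 4*4 = 16, Cap = 4*3 = 12, Hub = 4*4 = 16, Washer = 4*3 = 12.
Iteration 3: components of {Bolt,Cap,Hub,Washer} -> Cover = 12*3 = 36.
Iteration 4: no further components; recursion stops.
SUM(amt) = 1 + 4 + 4 + 4 + 12 + 12 + 16 + 16 + 36 = 105.

105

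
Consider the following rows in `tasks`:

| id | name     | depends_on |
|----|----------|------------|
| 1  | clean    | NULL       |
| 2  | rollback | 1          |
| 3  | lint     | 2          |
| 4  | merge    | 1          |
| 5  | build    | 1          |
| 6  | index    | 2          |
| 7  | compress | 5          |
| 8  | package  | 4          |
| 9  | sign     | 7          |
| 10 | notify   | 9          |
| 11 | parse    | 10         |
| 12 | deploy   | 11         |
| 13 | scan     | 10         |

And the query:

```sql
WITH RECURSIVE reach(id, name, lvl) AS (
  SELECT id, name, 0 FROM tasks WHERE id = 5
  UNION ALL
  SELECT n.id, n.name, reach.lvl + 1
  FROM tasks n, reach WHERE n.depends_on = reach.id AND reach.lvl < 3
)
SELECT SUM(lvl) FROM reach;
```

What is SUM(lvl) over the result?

Base: id=5 (build) at lvl 0.
Iteration 1: rows with depends_on in {5} -> compress (id 7, lvl 1).
Iteration 2: rows with depends_on in {7} -> sign (id 9, lvl 2).
Iteration 3: rows with depends_on in {9} -> notify (id 10, lvl 3).
Iteration 4: lvl < 3 fails for all current rows; recursion stops.
SUM(lvl) = 0 + 1 + 2 + 3 = 6.

6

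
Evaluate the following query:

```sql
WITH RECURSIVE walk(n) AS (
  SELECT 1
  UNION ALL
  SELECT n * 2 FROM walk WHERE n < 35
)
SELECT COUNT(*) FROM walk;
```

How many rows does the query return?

7

Base: n=1.
Iteration 1: 1 < 35 holds -> n = 1 * 2 = 2.
Iteration 2: 2 < 35 holds -> n = 2 * 2 = 4.
Iteration 3: 4 < 35 holds -> n = 4 * 2 = 8.
Iteration 4: 8 < 35 holds -> n = 8 * 2 = 16.
Iteration 5: 16 < 35 holds -> n = 16 * 2 = 32.
Iteration 6: 32 < 35 holds -> n = 32 * 2 = 64.
Iteration 7: 64 < 35 fails; recursion stops.
Total rows emitted: 7.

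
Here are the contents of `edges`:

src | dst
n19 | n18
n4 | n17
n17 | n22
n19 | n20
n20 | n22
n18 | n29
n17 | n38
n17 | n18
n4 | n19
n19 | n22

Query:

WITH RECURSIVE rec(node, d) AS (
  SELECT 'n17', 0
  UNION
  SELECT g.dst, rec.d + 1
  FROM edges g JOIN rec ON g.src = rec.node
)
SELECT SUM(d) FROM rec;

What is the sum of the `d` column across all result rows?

Base: (n17, d=0).
Iteration 1: edges from {n17} -> (n18, d=1), (n22, d=1), (n38, d=1).
Iteration 2: edges from {n18,n22,n38} -> (n29, d=2).
Iteration 3: no outgoing edges from {n29}; recursion stops.
SUM(d) = 0 + 1 + 1 + 1 + 2 = 5.

5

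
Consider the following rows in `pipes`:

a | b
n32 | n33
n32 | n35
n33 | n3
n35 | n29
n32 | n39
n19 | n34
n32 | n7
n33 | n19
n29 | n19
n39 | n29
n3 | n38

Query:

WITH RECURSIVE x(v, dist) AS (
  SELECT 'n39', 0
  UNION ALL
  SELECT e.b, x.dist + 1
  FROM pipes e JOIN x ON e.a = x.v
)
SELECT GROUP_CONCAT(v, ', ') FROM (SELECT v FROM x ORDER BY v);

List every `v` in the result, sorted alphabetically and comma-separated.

n19, n29, n34, n39

Base: (n39, dist=0).
Iteration 1: edges from {n39} -> (n29, dist=1).
Iteration 2: edges from {n29} -> (n19, dist=2).
Iteration 3: edges from {n19} -> (n34, dist=3).
Iteration 4: no outgoing edges from {n34}; recursion stops.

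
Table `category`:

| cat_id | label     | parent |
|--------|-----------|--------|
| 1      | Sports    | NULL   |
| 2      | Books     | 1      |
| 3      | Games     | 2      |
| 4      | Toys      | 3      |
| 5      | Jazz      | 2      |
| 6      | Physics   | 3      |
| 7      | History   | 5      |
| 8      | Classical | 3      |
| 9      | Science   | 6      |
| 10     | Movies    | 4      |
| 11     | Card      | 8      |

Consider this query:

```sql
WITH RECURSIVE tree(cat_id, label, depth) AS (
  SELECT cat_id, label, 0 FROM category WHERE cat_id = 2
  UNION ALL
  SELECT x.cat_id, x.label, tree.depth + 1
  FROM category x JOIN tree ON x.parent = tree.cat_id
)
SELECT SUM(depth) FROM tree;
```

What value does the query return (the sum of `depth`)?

19

Base: cat_id=2 (Books) at depth 0.
Iteration 1: rows with parent in {2} -> Games (id 3, depth 1), Jazz (id 5, depth 1).
Iteration 2: rows with parent in {3,5} -> Toys (id 4, depth 2), Physics (id 6, depth 2), History (id 7, depth 2), Classical (id 8, depth 2).
Iteration 3: rows with parent in {4,6,7,8} -> Science (id 9, depth 3), Movies (id 10, depth 3), Card (id 11, depth 3).
Iteration 4: no rows with parent in {9,10,11}; recursion stops.
SUM(depth) = 0 + 1 + 1 + 2 + 2 + 2 + 2 + 3 + 3 + 3 = 19.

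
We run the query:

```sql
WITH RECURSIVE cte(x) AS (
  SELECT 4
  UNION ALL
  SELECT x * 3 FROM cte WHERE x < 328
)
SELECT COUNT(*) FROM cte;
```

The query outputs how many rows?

6

Base: x=4.
Iteration 1: 4 < 328 holds -> x = 4 * 3 = 12.
Iteration 2: 12 < 328 holds -> x = 12 * 3 = 36.
Iteration 3: 36 < 328 holds -> x = 36 * 3 = 108.
Iteration 4: 108 < 328 holds -> x = 108 * 3 = 324.
Iteration 5: 324 < 328 holds -> x = 324 * 3 = 972.
Iteration 6: 972 < 328 fails; recursion stops.
Total rows emitted: 6.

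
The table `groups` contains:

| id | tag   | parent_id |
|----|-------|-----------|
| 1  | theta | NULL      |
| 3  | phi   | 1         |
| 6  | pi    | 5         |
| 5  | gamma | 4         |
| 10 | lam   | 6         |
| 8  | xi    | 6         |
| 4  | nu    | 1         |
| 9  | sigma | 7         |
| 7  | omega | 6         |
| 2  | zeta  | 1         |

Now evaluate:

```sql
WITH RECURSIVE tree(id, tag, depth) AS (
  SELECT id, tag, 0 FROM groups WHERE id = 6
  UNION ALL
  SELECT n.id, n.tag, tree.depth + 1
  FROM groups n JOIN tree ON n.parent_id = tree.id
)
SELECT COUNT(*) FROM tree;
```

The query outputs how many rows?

Base: id=6 (pi) at depth 0.
Iteration 1: rows with parent_id in {6} -> omega (id 7, depth 1), xi (id 8, depth 1), lam (id 10, depth 1).
Iteration 2: rows with parent_id in {7,8,10} -> sigma (id 9, depth 2).
Iteration 3: no rows with parent_id in {9}; recursion stops.
Total rows emitted: 5.

5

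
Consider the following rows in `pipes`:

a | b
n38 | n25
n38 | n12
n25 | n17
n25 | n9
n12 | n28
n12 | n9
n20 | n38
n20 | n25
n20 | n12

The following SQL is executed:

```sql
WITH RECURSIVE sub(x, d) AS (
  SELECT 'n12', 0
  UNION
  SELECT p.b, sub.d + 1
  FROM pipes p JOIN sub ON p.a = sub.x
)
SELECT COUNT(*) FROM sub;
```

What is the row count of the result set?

Base: (n12, d=0).
Iteration 1: edges from {n12} -> (n28, d=1), (n9, d=1).
Iteration 2: no outgoing edges from {n28,n9}; recursion stops.
Total rows emitted: 3.

3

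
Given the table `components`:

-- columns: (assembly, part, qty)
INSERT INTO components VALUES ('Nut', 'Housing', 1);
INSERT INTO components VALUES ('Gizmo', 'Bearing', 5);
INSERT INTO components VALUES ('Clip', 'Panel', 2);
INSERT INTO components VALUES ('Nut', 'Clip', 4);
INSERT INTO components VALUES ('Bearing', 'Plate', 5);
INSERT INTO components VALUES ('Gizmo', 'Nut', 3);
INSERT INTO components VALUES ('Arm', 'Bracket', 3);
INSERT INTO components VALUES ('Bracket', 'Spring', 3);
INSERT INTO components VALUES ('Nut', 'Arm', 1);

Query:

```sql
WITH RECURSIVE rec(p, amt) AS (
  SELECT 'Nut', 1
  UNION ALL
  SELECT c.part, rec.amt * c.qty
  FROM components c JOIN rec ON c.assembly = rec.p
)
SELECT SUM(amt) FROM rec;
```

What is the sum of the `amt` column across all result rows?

Base: (Nut, amt=1).
Iteration 1: components of {Nut} -> Arm = 1*1 = 1, Clip = 1*4 = 4, Housing = 1*1 = 1.
Iteration 2: components of {Arm,Clip,Housing} -> Bracket = 1*3 = 3, Panel = 4*2 = 8.
Iteration 3: components of {Bracket,Panel} -> Spring = 3*3 = 9.
Iteration 4: no further components; recursion stops.
SUM(amt) = 1 + 1 + 1 + 4 + 3 + 8 + 9 = 27.

27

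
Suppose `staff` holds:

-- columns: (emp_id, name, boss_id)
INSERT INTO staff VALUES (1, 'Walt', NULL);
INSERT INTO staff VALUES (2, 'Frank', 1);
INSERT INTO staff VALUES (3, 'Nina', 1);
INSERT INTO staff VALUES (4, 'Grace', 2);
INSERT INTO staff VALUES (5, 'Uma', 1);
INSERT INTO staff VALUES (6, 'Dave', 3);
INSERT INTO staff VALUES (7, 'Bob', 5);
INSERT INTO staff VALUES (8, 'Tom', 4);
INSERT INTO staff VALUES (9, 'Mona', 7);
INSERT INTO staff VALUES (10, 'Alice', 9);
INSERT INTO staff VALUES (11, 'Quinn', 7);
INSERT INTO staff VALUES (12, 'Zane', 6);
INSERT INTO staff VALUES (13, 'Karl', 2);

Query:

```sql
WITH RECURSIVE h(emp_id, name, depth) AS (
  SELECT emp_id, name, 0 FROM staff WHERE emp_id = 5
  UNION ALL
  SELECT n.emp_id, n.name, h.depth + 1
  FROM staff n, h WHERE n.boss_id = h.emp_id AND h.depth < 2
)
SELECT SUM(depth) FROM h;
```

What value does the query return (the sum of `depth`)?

5

Base: emp_id=5 (Uma) at depth 0.
Iteration 1: rows with boss_id in {5} -> Bob (id 7, depth 1).
Iteration 2: rows with boss_id in {7} -> Mona (id 9, depth 2), Quinn (id 11, depth 2).
Iteration 3: depth < 2 fails for all current rows; recursion stops.
SUM(depth) = 0 + 1 + 2 + 2 = 5.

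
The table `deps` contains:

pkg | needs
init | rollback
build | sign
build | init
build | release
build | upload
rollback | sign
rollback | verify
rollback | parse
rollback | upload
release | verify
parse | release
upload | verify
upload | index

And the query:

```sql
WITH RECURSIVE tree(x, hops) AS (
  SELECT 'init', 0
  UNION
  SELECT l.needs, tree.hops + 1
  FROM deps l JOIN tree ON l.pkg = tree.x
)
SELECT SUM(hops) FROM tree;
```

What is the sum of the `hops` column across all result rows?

Base: (init, hops=0).
Iteration 1: edges from {init} -> (rollback, hops=1).
Iteration 2: edges from {rollback} -> (parse, hops=2), (sign, hops=2), (upload, hops=2), (verify, hops=2).
Iteration 3: edges from {parse,sign,upload,verify} -> (index, hops=3), (release, hops=3), (verify, hops=3).
Iteration 4: edges from {index,release,verify} -> (verify, hops=4).
Iteration 5: no outgoing edges from {verify}; recursion stops.
SUM(hops) = 0 + 1 + 2 + 2 + 2 + 2 + 3 + 3 + 3 + 4 = 22.

22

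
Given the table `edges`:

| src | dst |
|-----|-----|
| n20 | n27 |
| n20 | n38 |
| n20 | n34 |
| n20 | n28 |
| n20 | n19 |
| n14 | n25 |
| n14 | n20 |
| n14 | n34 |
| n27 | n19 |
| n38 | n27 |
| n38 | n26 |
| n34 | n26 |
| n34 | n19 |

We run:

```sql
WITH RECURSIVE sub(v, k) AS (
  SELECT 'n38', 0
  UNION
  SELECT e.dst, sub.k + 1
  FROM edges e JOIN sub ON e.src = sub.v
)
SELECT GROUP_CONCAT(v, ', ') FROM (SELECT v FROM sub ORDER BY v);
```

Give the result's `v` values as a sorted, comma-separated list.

Base: (n38, k=0).
Iteration 1: edges from {n38} -> (n26, k=1), (n27, k=1).
Iteration 2: edges from {n26,n27} -> (n19, k=2).
Iteration 3: no outgoing edges from {n19}; recursion stops.

n19, n26, n27, n38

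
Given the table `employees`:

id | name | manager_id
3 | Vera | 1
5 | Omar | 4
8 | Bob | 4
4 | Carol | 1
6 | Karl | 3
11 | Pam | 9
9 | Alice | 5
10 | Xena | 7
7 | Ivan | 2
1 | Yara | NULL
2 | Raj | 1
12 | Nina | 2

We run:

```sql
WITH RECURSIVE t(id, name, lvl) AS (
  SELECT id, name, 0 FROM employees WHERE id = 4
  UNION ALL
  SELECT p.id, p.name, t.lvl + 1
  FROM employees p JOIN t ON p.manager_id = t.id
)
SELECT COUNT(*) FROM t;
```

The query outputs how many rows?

5

Base: id=4 (Carol) at lvl 0.
Iteration 1: rows with manager_id in {4} -> Omar (id 5, lvl 1), Bob (id 8, lvl 1).
Iteration 2: rows with manager_id in {5,8} -> Alice (id 9, lvl 2).
Iteration 3: rows with manager_id in {9} -> Pam (id 11, lvl 3).
Iteration 4: no rows with manager_id in {11}; recursion stops.
Total rows emitted: 5.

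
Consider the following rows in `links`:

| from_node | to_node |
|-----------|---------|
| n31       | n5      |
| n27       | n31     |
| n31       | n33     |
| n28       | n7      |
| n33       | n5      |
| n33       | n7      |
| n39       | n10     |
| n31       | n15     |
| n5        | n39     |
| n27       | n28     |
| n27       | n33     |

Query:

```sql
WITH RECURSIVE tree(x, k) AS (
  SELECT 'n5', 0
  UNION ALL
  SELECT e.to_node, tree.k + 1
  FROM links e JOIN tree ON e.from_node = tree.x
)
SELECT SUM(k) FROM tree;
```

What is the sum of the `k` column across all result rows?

3

Base: (n5, k=0).
Iteration 1: edges from {n5} -> (n39, k=1).
Iteration 2: edges from {n39} -> (n10, k=2).
Iteration 3: no outgoing edges from {n10}; recursion stops.
SUM(k) = 0 + 1 + 2 = 3.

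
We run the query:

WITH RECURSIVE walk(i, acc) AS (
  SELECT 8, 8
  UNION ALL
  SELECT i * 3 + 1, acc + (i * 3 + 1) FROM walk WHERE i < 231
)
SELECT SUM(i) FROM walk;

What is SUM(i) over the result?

Base: i=8, acc=8.
Iteration 1: 8 < 231 holds -> i = 8 * 3 + 1 = 25, acc = 8 + 25 = 33.
Iteration 2: 25 < 231 holds -> i = 25 * 3 + 1 = 76, acc = 33 + 76 = 109.
Iteration 3: 76 < 231 holds -> i = 76 * 3 + 1 = 229, acc = 109 + 229 = 338.
Iteration 4: 229 < 231 holds -> i = 229 * 3 + 1 = 688, acc = 338 + 688 = 1026.
Iteration 5: 688 < 231 fails; recursion stops.
SUM(i) = 8 + 25 + 76 + 229 + 688 = 1026.

1026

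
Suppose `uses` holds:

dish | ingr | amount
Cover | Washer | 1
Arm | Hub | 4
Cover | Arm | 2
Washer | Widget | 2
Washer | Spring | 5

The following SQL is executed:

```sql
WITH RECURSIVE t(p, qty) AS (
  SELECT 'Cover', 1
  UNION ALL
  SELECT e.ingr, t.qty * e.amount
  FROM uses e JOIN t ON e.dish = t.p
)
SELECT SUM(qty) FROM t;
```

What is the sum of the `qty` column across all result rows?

19

Base: (Cover, qty=1).
Iteration 1: components of {Cover} -> Arm = 1*2 = 2, Washer = 1*1 = 1.
Iteration 2: components of {Arm,Washer} -> Hub = 2*4 = 8, Spring = 1*5 = 5, Widget = 1*2 = 2.
Iteration 3: no further components; recursion stops.
SUM(qty) = 1 + 1 + 2 + 5 + 2 + 8 = 19.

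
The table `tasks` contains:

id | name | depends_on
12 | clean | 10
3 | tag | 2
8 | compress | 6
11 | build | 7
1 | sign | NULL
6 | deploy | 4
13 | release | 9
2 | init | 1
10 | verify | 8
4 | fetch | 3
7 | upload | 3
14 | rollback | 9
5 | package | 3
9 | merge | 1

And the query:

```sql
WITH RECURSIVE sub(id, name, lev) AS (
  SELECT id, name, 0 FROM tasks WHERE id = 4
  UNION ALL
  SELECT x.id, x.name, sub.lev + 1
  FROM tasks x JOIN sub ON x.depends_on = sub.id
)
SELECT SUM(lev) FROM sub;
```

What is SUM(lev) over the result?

10

Base: id=4 (fetch) at lev 0.
Iteration 1: rows with depends_on in {4} -> deploy (id 6, lev 1).
Iteration 2: rows with depends_on in {6} -> compress (id 8, lev 2).
Iteration 3: rows with depends_on in {8} -> verify (id 10, lev 3).
Iteration 4: rows with depends_on in {10} -> clean (id 12, lev 4).
Iteration 5: no rows with depends_on in {12}; recursion stops.
SUM(lev) = 0 + 1 + 2 + 3 + 4 = 10.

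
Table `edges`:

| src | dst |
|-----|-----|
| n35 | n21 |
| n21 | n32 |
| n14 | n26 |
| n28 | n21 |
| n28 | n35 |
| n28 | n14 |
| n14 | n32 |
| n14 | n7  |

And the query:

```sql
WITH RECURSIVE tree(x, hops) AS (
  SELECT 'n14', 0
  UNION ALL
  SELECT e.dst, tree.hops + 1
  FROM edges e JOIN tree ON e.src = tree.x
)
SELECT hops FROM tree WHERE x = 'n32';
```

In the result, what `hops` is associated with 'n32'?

Base: (n14, hops=0).
Iteration 1: edges from {n14} -> (n26, hops=1), (n32, hops=1), (n7, hops=1).
Iteration 2: no outgoing edges from {n26,n32,n7}; recursion stops.

1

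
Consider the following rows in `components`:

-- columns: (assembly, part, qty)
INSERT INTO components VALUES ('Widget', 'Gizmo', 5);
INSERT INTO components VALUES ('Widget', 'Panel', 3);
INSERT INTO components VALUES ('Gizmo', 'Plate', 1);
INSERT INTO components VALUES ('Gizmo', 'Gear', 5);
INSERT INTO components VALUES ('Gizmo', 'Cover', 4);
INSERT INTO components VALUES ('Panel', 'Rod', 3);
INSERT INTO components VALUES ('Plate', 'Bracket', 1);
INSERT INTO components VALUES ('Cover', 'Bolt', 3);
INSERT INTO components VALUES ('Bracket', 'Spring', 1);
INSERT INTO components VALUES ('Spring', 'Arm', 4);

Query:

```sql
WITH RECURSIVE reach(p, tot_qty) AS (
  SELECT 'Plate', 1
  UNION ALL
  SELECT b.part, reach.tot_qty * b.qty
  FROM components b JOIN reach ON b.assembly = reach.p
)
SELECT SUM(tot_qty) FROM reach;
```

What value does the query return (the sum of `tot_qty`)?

7

Base: (Plate, tot_qty=1).
Iteration 1: components of {Plate} -> Bracket = 1*1 = 1.
Iteration 2: components of {Bracket} -> Spring = 1*1 = 1.
Iteration 3: components of {Spring} -> Arm = 1*4 = 4.
Iteration 4: no further components; recursion stops.
SUM(tot_qty) = 1 + 1 + 1 + 4 = 7.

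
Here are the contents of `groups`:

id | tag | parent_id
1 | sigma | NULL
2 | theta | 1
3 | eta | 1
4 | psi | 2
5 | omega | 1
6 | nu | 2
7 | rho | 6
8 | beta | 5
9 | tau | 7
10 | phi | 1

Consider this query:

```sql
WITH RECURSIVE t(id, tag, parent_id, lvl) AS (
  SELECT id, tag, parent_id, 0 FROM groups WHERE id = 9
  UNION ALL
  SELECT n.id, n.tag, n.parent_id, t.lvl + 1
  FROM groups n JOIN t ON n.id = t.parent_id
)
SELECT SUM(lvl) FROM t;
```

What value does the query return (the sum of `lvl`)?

10

Base: id=9 (tau), parent_id=7, lvl 0.
Iteration 1: join on id=7 -> rho (id 7, parent_id=6, lvl 1).
Iteration 2: join on id=6 -> nu (id 6, parent_id=2, lvl 2).
Iteration 3: join on id=2 -> theta (id 2, parent_id=1, lvl 3).
Iteration 4: join on id=1 -> sigma (id 1, parent_id=NULL, lvl 4).
Iteration 5: parent_id is NULL; no match; recursion stops.
SUM(lvl) = 0 + 1 + 2 + 3 + 4 = 10.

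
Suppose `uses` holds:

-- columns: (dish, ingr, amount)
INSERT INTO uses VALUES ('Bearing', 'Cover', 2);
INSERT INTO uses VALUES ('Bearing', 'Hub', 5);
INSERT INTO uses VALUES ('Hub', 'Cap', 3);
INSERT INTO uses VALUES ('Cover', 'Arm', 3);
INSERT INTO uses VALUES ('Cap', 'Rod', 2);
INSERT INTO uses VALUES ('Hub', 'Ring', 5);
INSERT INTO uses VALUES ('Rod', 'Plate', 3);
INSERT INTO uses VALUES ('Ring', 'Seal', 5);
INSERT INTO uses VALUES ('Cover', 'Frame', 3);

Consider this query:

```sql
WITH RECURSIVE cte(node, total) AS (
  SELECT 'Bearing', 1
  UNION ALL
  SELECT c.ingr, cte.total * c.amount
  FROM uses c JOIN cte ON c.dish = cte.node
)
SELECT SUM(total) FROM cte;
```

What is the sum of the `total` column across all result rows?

Base: (Bearing, total=1).
Iteration 1: components of {Bearing} -> Cover = 1*2 = 2, Hub = 1*5 = 5.
Iteration 2: components of {Cover,Hub} -> Arm = 2*3 = 6, Cap = 5*3 = 15, Frame = 2*3 = 6, Ring = 5*5 = 25.
Iteration 3: components of {Arm,Cap,Frame,Ring} -> Rod = 15*2 = 30, Seal = 25*5 = 125.
Iteration 4: components of {Rod,Seal} -> Plate = 30*3 = 90.
Iteration 5: no further components; recursion stops.
SUM(total) = 1 + 2 + 5 + 6 + 6 + 15 + 25 + 30 + 125 + 90 = 305.

305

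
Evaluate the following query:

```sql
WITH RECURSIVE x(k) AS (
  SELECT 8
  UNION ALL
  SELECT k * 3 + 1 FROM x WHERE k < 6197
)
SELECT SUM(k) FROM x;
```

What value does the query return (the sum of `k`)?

Base: k=8.
Iteration 1: 8 < 6197 holds -> k = 8 * 3 + 1 = 25.
Iteration 2: 25 < 6197 holds -> k = 25 * 3 + 1 = 76.
Iteration 3: 76 < 6197 holds -> k = 76 * 3 + 1 = 229.
Iteration 4: 229 < 6197 holds -> k = 229 * 3 + 1 = 688.
Iteration 5: 688 < 6197 holds -> k = 688 * 3 + 1 = 2065.
Iteration 6: 2065 < 6197 holds -> k = 2065 * 3 + 1 = 6196.
Iteration 7: 6196 < 6197 holds -> k = 6196 * 3 + 1 = 18589.
Iteration 8: 18589 < 6197 fails; recursion stops.
SUM(k) = 8 + 25 + 76 + 229 + 688 + 2065 + 6196 + 18589 = 27876.

27876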